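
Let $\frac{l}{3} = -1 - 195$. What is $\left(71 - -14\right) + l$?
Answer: $-503$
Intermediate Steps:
$l = -588$ ($l = 3 \left(-1 - 195\right) = 3 \left(-196\right) = -588$)
$\left(71 - -14\right) + l = \left(71 - -14\right) - 588 = \left(71 + 14\right) - 588 = 85 - 588 = -503$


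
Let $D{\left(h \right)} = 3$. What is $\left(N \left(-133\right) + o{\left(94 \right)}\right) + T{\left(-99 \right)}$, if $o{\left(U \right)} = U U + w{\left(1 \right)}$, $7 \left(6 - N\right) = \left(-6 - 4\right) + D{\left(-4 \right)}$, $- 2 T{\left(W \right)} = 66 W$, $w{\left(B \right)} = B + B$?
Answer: $11174$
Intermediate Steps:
$w{\left(B \right)} = 2 B$
$T{\left(W \right)} = - 33 W$ ($T{\left(W \right)} = - \frac{66 W}{2} = - 33 W$)
$N = 7$ ($N = 6 - \frac{\left(-6 - 4\right) + 3}{7} = 6 - \frac{-10 + 3}{7} = 6 - -1 = 6 + 1 = 7$)
$o{\left(U \right)} = 2 + U^{2}$ ($o{\left(U \right)} = U U + 2 \cdot 1 = U^{2} + 2 = 2 + U^{2}$)
$\left(N \left(-133\right) + o{\left(94 \right)}\right) + T{\left(-99 \right)} = \left(7 \left(-133\right) + \left(2 + 94^{2}\right)\right) - -3267 = \left(-931 + \left(2 + 8836\right)\right) + 3267 = \left(-931 + 8838\right) + 3267 = 7907 + 3267 = 11174$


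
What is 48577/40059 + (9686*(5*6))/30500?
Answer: 656097136/61089975 ≈ 10.740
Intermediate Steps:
48577/40059 + (9686*(5*6))/30500 = 48577*(1/40059) + (9686*30)*(1/30500) = 48577/40059 + 290580*(1/30500) = 48577/40059 + 14529/1525 = 656097136/61089975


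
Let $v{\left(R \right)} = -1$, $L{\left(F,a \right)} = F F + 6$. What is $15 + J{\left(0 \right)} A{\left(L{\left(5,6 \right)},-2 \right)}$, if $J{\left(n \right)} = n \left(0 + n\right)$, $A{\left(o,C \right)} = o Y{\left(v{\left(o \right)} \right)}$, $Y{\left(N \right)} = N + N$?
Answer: $15$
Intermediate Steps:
$L{\left(F,a \right)} = 6 + F^{2}$ ($L{\left(F,a \right)} = F^{2} + 6 = 6 + F^{2}$)
$Y{\left(N \right)} = 2 N$
$A{\left(o,C \right)} = - 2 o$ ($A{\left(o,C \right)} = o 2 \left(-1\right) = o \left(-2\right) = - 2 o$)
$J{\left(n \right)} = n^{2}$ ($J{\left(n \right)} = n n = n^{2}$)
$15 + J{\left(0 \right)} A{\left(L{\left(5,6 \right)},-2 \right)} = 15 + 0^{2} \left(- 2 \left(6 + 5^{2}\right)\right) = 15 + 0 \left(- 2 \left(6 + 25\right)\right) = 15 + 0 \left(\left(-2\right) 31\right) = 15 + 0 \left(-62\right) = 15 + 0 = 15$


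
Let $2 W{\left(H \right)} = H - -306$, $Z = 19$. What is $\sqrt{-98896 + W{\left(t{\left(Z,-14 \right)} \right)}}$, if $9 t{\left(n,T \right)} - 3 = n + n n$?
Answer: $\frac{i \sqrt{3553982}}{6} \approx 314.2 i$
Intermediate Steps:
$t{\left(n,T \right)} = \frac{1}{3} + \frac{n}{9} + \frac{n^{2}}{9}$ ($t{\left(n,T \right)} = \frac{1}{3} + \frac{n + n n}{9} = \frac{1}{3} + \frac{n + n^{2}}{9} = \frac{1}{3} + \left(\frac{n}{9} + \frac{n^{2}}{9}\right) = \frac{1}{3} + \frac{n}{9} + \frac{n^{2}}{9}$)
$W{\left(H \right)} = 153 + \frac{H}{2}$ ($W{\left(H \right)} = \frac{H - -306}{2} = \frac{H + 306}{2} = \frac{306 + H}{2} = 153 + \frac{H}{2}$)
$\sqrt{-98896 + W{\left(t{\left(Z,-14 \right)} \right)}} = \sqrt{-98896 + \left(153 + \frac{\frac{1}{3} + \frac{1}{9} \cdot 19 + \frac{19^{2}}{9}}{2}\right)} = \sqrt{-98896 + \left(153 + \frac{\frac{1}{3} + \frac{19}{9} + \frac{1}{9} \cdot 361}{2}\right)} = \sqrt{-98896 + \left(153 + \frac{\frac{1}{3} + \frac{19}{9} + \frac{361}{9}}{2}\right)} = \sqrt{-98896 + \left(153 + \frac{1}{2} \cdot \frac{383}{9}\right)} = \sqrt{-98896 + \left(153 + \frac{383}{18}\right)} = \sqrt{-98896 + \frac{3137}{18}} = \sqrt{- \frac{1776991}{18}} = \frac{i \sqrt{3553982}}{6}$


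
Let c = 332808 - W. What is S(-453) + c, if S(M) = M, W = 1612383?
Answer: -1280028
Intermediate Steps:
c = -1279575 (c = 332808 - 1*1612383 = 332808 - 1612383 = -1279575)
S(-453) + c = -453 - 1279575 = -1280028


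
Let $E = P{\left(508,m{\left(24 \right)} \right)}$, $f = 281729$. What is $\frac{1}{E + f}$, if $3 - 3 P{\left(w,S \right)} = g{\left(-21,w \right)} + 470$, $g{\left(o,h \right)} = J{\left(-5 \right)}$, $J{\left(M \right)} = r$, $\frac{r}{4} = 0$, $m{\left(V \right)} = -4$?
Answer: $\frac{3}{844720} \approx 3.5515 \cdot 10^{-6}$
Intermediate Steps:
$r = 0$ ($r = 4 \cdot 0 = 0$)
$J{\left(M \right)} = 0$
$g{\left(o,h \right)} = 0$
$P{\left(w,S \right)} = - \frac{467}{3}$ ($P{\left(w,S \right)} = 1 - \frac{0 + 470}{3} = 1 - \frac{470}{3} = - \frac{467}{3}$)
$E = - \frac{467}{3} \approx -155.67$
$\frac{1}{E + f} = \frac{1}{- \frac{467}{3} + 281729} = \frac{1}{\frac{844720}{3}} = \frac{3}{844720}$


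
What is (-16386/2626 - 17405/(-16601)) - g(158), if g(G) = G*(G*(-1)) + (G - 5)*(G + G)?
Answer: -39216680740/1676701 ≈ -23389.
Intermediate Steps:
g(G) = -G² + 2*G*(-5 + G) (g(G) = G*(-G) + (-5 + G)*(2*G) = -G² + 2*G*(-5 + G))
(-16386/2626 - 17405/(-16601)) - g(158) = (-16386/2626 - 17405/(-16601)) - 158*(-10 + 158) = (-16386*1/2626 - 17405*(-1/16601)) - 158*148 = (-8193/1313 + 17405/16601) - 1*23384 = -8704556/1676701 - 23384 = -39216680740/1676701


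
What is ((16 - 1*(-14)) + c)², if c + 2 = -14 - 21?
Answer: 49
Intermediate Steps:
c = -37 (c = -2 + (-14 - 21) = -2 - 35 = -37)
((16 - 1*(-14)) + c)² = ((16 - 1*(-14)) - 37)² = ((16 + 14) - 37)² = (30 - 37)² = (-7)² = 49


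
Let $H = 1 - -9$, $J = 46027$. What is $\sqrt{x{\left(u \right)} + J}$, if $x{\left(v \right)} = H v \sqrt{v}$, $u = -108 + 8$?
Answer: $\sqrt{46027 - 10000 i} \approx 215.79 - 23.171 i$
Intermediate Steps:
$H = 10$ ($H = 1 + 9 = 10$)
$u = -100$
$x{\left(v \right)} = 10 v^{\frac{3}{2}}$ ($x{\left(v \right)} = 10 v \sqrt{v} = 10 v^{\frac{3}{2}}$)
$\sqrt{x{\left(u \right)} + J} = \sqrt{10 \left(-100\right)^{\frac{3}{2}} + 46027} = \sqrt{10 \left(- 1000 i\right) + 46027} = \sqrt{- 10000 i + 46027} = \sqrt{46027 - 10000 i}$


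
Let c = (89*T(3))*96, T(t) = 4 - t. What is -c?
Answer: -8544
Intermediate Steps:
c = 8544 (c = (89*(4 - 1*3))*96 = (89*(4 - 3))*96 = (89*1)*96 = 89*96 = 8544)
-c = -1*8544 = -8544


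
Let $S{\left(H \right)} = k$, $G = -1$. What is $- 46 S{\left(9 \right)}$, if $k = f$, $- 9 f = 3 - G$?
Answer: $\frac{184}{9} \approx 20.444$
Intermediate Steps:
$f = - \frac{4}{9}$ ($f = - \frac{3 - -1}{9} = - \frac{3 + 1}{9} = \left(- \frac{1}{9}\right) 4 = - \frac{4}{9} \approx -0.44444$)
$k = - \frac{4}{9} \approx -0.44444$
$S{\left(H \right)} = - \frac{4}{9}$
$- 46 S{\left(9 \right)} = \left(-46\right) \left(- \frac{4}{9}\right) = \frac{184}{9}$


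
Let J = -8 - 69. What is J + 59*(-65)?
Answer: -3912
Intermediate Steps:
J = -77
J + 59*(-65) = -77 + 59*(-65) = -77 - 3835 = -3912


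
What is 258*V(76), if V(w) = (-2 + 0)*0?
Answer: 0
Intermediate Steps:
V(w) = 0 (V(w) = -2*0 = 0)
258*V(76) = 258*0 = 0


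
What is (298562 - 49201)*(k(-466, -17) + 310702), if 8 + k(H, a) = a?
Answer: 77470727397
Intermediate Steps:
k(H, a) = -8 + a
(298562 - 49201)*(k(-466, -17) + 310702) = (298562 - 49201)*((-8 - 17) + 310702) = 249361*(-25 + 310702) = 249361*310677 = 77470727397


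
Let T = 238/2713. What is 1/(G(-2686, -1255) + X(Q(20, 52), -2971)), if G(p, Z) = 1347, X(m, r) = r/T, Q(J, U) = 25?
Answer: -238/7739737 ≈ -3.0750e-5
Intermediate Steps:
T = 238/2713 (T = 238*(1/2713) = 238/2713 ≈ 0.087726)
X(m, r) = 2713*r/238 (X(m, r) = r/(238/2713) = r*(2713/238) = 2713*r/238)
1/(G(-2686, -1255) + X(Q(20, 52), -2971)) = 1/(1347 + (2713/238)*(-2971)) = 1/(1347 - 8060323/238) = 1/(-7739737/238) = -238/7739737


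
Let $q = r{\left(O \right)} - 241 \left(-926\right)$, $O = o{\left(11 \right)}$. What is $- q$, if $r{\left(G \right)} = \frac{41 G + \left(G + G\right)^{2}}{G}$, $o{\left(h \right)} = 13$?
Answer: $-223259$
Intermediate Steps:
$O = 13$
$r{\left(G \right)} = \frac{4 G^{2} + 41 G}{G}$ ($r{\left(G \right)} = \frac{41 G + \left(2 G\right)^{2}}{G} = \frac{41 G + 4 G^{2}}{G} = \frac{4 G^{2} + 41 G}{G}$)
$q = 223259$ ($q = \left(41 + 4 \cdot 13\right) - 241 \left(-926\right) = \left(41 + 52\right) - -223166 = 93 + 223166 = 223259$)
$- q = \left(-1\right) 223259 = -223259$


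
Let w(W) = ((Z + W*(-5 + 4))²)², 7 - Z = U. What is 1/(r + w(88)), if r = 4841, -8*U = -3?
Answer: 4096/179627116337 ≈ 2.2803e-8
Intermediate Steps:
U = 3/8 (U = -⅛*(-3) = 3/8 ≈ 0.37500)
Z = 53/8 (Z = 7 - 1*3/8 = 7 - 3/8 = 53/8 ≈ 6.6250)
w(W) = (53/8 - W)⁴ (w(W) = ((53/8 + W*(-5 + 4))²)² = ((53/8 + W*(-1))²)² = ((53/8 - W)²)² = (53/8 - W)⁴)
1/(r + w(88)) = 1/(4841 + (-53 + 8*88)⁴/4096) = 1/(4841 + (-53 + 704)⁴/4096) = 1/(4841 + (1/4096)*651⁴) = 1/(4841 + (1/4096)*179607287601) = 1/(4841 + 179607287601/4096) = 1/(179627116337/4096) = 4096/179627116337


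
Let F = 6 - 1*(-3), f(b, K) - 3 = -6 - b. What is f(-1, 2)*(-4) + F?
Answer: 17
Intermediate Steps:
f(b, K) = -3 - b (f(b, K) = 3 + (-6 - b) = -3 - b)
F = 9 (F = 6 + 3 = 9)
f(-1, 2)*(-4) + F = (-3 - 1*(-1))*(-4) + 9 = (-3 + 1)*(-4) + 9 = -2*(-4) + 9 = 8 + 9 = 17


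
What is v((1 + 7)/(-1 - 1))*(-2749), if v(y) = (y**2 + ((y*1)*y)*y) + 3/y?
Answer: 536055/4 ≈ 1.3401e+5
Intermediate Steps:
v(y) = y**2 + y**3 + 3/y (v(y) = (y**2 + (y*y)*y) + 3/y = (y**2 + y**2*y) + 3/y = (y**2 + y**3) + 3/y = y**2 + y**3 + 3/y)
v((1 + 7)/(-1 - 1))*(-2749) = ((3 + ((1 + 7)/(-1 - 1))**3*(1 + (1 + 7)/(-1 - 1)))/(((1 + 7)/(-1 - 1))))*(-2749) = ((3 + (8/(-2))**3*(1 + 8/(-2)))/((8/(-2))))*(-2749) = ((3 + (8*(-1/2))**3*(1 + 8*(-1/2)))/((8*(-1/2))))*(-2749) = ((3 + (-4)**3*(1 - 4))/(-4))*(-2749) = -(3 - 64*(-3))/4*(-2749) = -(3 + 192)/4*(-2749) = -1/4*195*(-2749) = -195/4*(-2749) = 536055/4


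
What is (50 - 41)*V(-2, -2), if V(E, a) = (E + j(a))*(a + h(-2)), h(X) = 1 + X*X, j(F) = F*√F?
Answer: -54 - 54*I*√2 ≈ -54.0 - 76.368*I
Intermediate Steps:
j(F) = F^(3/2)
h(X) = 1 + X²
V(E, a) = (5 + a)*(E + a^(3/2)) (V(E, a) = (E + a^(3/2))*(a + (1 + (-2)²)) = (E + a^(3/2))*(a + (1 + 4)) = (E + a^(3/2))*(a + 5) = (E + a^(3/2))*(5 + a) = (5 + a)*(E + a^(3/2)))
(50 - 41)*V(-2, -2) = (50 - 41)*((-2)^(5/2) + 5*(-2) + 5*(-2)^(3/2) - 2*(-2)) = 9*(4*I*√2 - 10 + 5*(-2*I*√2) + 4) = 9*(4*I*√2 - 10 - 10*I*√2 + 4) = 9*(-6 - 6*I*√2) = -54 - 54*I*√2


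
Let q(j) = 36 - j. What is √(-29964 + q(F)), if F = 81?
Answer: I*√30009 ≈ 173.23*I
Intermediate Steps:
√(-29964 + q(F)) = √(-29964 + (36 - 1*81)) = √(-29964 + (36 - 81)) = √(-29964 - 45) = √(-30009) = I*√30009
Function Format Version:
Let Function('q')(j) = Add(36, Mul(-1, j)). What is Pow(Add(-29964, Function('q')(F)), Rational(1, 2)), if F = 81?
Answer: Mul(I, Pow(30009, Rational(1, 2))) ≈ Mul(173.23, I)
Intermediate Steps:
Pow(Add(-29964, Function('q')(F)), Rational(1, 2)) = Pow(Add(-29964, Add(36, Mul(-1, 81))), Rational(1, 2)) = Pow(Add(-29964, Add(36, -81)), Rational(1, 2)) = Pow(Add(-29964, -45), Rational(1, 2)) = Pow(-30009, Rational(1, 2)) = Mul(I, Pow(30009, Rational(1, 2)))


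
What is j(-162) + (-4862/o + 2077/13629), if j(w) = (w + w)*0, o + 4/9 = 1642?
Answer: -282846092/100677423 ≈ -2.8094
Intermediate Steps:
o = 14774/9 (o = -4/9 + 1642 = 14774/9 ≈ 1641.6)
j(w) = 0 (j(w) = (2*w)*0 = 0)
j(-162) + (-4862/o + 2077/13629) = 0 + (-4862/14774/9 + 2077/13629) = 0 + (-4862*9/14774 + 2077*(1/13629)) = 0 + (-21879/7387 + 2077/13629) = 0 - 282846092/100677423 = -282846092/100677423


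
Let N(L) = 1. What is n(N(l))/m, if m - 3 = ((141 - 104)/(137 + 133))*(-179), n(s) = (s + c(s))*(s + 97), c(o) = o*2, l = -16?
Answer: -79380/5813 ≈ -13.656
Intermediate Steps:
c(o) = 2*o
n(s) = 3*s*(97 + s) (n(s) = (s + 2*s)*(s + 97) = (3*s)*(97 + s) = 3*s*(97 + s))
m = -5813/270 (m = 3 + ((141 - 104)/(137 + 133))*(-179) = 3 + (37/270)*(-179) = 3 - 6623/270 = -5813/270 ≈ -21.530)
n(N(l))/m = (3*1*(97 + 1))/(-5813/270) = (3*1*98)*(-270/5813) = 294*(-270/5813) = -79380/5813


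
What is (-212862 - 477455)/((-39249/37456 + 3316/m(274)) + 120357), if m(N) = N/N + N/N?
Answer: -25856513552/4570154591 ≈ -5.6577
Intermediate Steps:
m(N) = 2 (m(N) = 1 + 1 = 2)
(-212862 - 477455)/((-39249/37456 + 3316/m(274)) + 120357) = (-212862 - 477455)/((-39249/37456 + 3316/2) + 120357) = -690317/((-39249*1/37456 + 3316*(½)) + 120357) = -690317/((-39249/37456 + 1658) + 120357) = -690317/(62062799/37456 + 120357) = -690317/4570154591/37456 = -690317*37456/4570154591 = -25856513552/4570154591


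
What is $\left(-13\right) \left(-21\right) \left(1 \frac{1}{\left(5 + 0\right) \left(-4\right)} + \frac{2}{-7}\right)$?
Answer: $- \frac{1833}{20} \approx -91.65$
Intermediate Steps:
$\left(-13\right) \left(-21\right) \left(1 \frac{1}{\left(5 + 0\right) \left(-4\right)} + \frac{2}{-7}\right) = 273 \left(1 \frac{1}{5 \left(-4\right)} + 2 \left(- \frac{1}{7}\right)\right) = 273 \left(1 \frac{1}{-20} - \frac{2}{7}\right) = 273 \left(1 \left(- \frac{1}{20}\right) - \frac{2}{7}\right) = 273 \left(- \frac{1}{20} - \frac{2}{7}\right) = 273 \left(- \frac{47}{140}\right) = - \frac{1833}{20}$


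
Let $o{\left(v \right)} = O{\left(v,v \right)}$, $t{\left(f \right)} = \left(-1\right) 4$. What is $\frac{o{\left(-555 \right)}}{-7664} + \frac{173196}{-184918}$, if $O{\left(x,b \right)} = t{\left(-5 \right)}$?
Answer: $- \frac{165829309}{177151444} \approx -0.93609$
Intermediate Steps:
$t{\left(f \right)} = -4$
$O{\left(x,b \right)} = -4$
$o{\left(v \right)} = -4$
$\frac{o{\left(-555 \right)}}{-7664} + \frac{173196}{-184918} = - \frac{4}{-7664} + \frac{173196}{-184918} = \left(-4\right) \left(- \frac{1}{7664}\right) + 173196 \left(- \frac{1}{184918}\right) = \frac{1}{1916} - \frac{86598}{92459} = - \frac{165829309}{177151444}$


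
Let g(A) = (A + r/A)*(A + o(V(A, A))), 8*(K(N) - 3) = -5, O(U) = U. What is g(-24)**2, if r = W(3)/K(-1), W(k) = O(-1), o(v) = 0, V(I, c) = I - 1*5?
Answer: 119596096/361 ≈ 3.3129e+5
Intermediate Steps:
V(I, c) = -5 + I (V(I, c) = I - 5 = -5 + I)
W(k) = -1
K(N) = 19/8 (K(N) = 3 + (1/8)*(-5) = 3 - 5/8 = 19/8)
r = -8/19 (r = -1/19/8 = -1*8/19 = -8/19 ≈ -0.42105)
g(A) = A*(A - 8/(19*A)) (g(A) = (A - 8/(19*A))*(A + 0) = (A - 8/(19*A))*A = A*(A - 8/(19*A)))
g(-24)**2 = (-8/19 + (-24)**2)**2 = (-8/19 + 576)**2 = (10936/19)**2 = 119596096/361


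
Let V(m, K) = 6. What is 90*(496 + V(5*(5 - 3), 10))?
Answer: 45180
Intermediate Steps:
90*(496 + V(5*(5 - 3), 10)) = 90*(496 + 6) = 90*502 = 45180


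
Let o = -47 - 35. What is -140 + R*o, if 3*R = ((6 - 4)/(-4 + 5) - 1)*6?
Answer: -304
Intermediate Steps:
o = -82
R = 2 (R = (((6 - 4)/(-4 + 5) - 1)*6)/3 = ((2/1 - 1)*6)/3 = ((2*1 - 1)*6)/3 = ((2 - 1)*6)/3 = (1*6)/3 = (1/3)*6 = 2)
-140 + R*o = -140 + 2*(-82) = -140 - 164 = -304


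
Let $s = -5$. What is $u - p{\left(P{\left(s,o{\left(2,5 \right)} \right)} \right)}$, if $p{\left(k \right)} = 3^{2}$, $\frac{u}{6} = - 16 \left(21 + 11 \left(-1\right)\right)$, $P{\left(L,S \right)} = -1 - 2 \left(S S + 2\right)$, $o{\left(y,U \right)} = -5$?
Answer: $-969$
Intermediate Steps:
$P{\left(L,S \right)} = -5 - 2 S^{2}$ ($P{\left(L,S \right)} = -1 - 2 \left(S^{2} + 2\right) = -1 - 2 \left(2 + S^{2}\right) = -1 - \left(4 + 2 S^{2}\right) = -5 - 2 S^{2}$)
$u = -960$ ($u = 6 \left(- 16 \left(21 + 11 \left(-1\right)\right)\right) = 6 \left(- 16 \left(21 - 11\right)\right) = 6 \left(\left(-16\right) 10\right) = 6 \left(-160\right) = -960$)
$p{\left(k \right)} = 9$
$u - p{\left(P{\left(s,o{\left(2,5 \right)} \right)} \right)} = -960 - 9 = -969$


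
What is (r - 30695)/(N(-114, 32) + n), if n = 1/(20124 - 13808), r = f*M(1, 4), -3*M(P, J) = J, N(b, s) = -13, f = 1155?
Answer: 67865420/27369 ≈ 2479.6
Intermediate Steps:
M(P, J) = -J/3
r = -1540 (r = 1155*(-1/3*4) = 1155*(-4/3) = -1540)
n = 1/6316 ≈ 0.00015833
(r - 30695)/(N(-114, 32) + n) = (-1540 - 30695)/(-13 + 1/6316) = -32235/(-82107/6316) = -32235*(-6316/82107) = 67865420/27369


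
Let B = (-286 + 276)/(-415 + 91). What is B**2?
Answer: 25/26244 ≈ 0.00095260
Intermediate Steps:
B = 5/162 (B = -10/(-324) = -10*(-1/324) = 5/162 ≈ 0.030864)
B**2 = (5/162)**2 = 25/26244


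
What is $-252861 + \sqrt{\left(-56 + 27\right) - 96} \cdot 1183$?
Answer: $-252861 + 5915 i \sqrt{5} \approx -2.5286 \cdot 10^{5} + 13226.0 i$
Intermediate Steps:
$-252861 + \sqrt{\left(-56 + 27\right) - 96} \cdot 1183 = -252861 + \sqrt{-29 - 96} \cdot 1183 = -252861 + \sqrt{-125} \cdot 1183 = -252861 + 5 i \sqrt{5} \cdot 1183 = -252861 + 5915 i \sqrt{5}$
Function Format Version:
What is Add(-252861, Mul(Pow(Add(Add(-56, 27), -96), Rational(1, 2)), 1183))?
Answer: Add(-252861, Mul(5915, I, Pow(5, Rational(1, 2)))) ≈ Add(-2.5286e+5, Mul(13226., I))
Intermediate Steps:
Add(-252861, Mul(Pow(Add(Add(-56, 27), -96), Rational(1, 2)), 1183)) = Add(-252861, Mul(Pow(Add(-29, -96), Rational(1, 2)), 1183)) = Add(-252861, Mul(Pow(-125, Rational(1, 2)), 1183)) = Add(-252861, Mul(Mul(5, I, Pow(5, Rational(1, 2))), 1183)) = Add(-252861, Mul(5915, I, Pow(5, Rational(1, 2))))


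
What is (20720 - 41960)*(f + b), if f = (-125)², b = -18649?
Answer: 64229760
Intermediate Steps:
f = 15625
(20720 - 41960)*(f + b) = (20720 - 41960)*(15625 - 18649) = -21240*(-3024) = 64229760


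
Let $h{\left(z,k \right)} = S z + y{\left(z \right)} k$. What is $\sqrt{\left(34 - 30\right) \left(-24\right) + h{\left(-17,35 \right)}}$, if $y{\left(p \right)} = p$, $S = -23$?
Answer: $10 i \sqrt{3} \approx 17.32 i$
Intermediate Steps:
$h{\left(z,k \right)} = - 23 z + k z$ ($h{\left(z,k \right)} = - 23 z + z k = - 23 z + k z$)
$\sqrt{\left(34 - 30\right) \left(-24\right) + h{\left(-17,35 \right)}} = \sqrt{\left(34 - 30\right) \left(-24\right) - 17 \left(-23 + 35\right)} = \sqrt{\left(34 - 30\right) \left(-24\right) - 204} = \sqrt{4 \left(-24\right) - 204} = \sqrt{-96 - 204} = \sqrt{-300} = 10 i \sqrt{3}$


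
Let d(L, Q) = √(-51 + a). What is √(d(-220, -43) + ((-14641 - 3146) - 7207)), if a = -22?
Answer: √(-24994 + I*√73) ≈ 0.027 + 158.09*I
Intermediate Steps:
d(L, Q) = I*√73 (d(L, Q) = √(-51 - 22) = √(-73) = I*√73)
√(d(-220, -43) + ((-14641 - 3146) - 7207)) = √(I*√73 + ((-14641 - 3146) - 7207)) = √(I*√73 + (-17787 - 7207)) = √(I*√73 - 24994) = √(-24994 + I*√73)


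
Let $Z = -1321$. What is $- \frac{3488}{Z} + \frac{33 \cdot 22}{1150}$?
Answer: $\frac{2485123}{759575} \approx 3.2717$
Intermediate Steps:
$- \frac{3488}{Z} + \frac{33 \cdot 22}{1150} = - \frac{3488}{-1321} + \frac{33 \cdot 22}{1150} = \left(-3488\right) \left(- \frac{1}{1321}\right) + 726 \cdot \frac{1}{1150} = \frac{3488}{1321} + \frac{363}{575} = \frac{2485123}{759575}$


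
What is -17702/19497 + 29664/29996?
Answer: 11842454/146208003 ≈ 0.080997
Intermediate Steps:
-17702/19497 + 29664/29996 = -17702*1/19497 + 29664*(1/29996) = -17702/19497 + 7416/7499 = 11842454/146208003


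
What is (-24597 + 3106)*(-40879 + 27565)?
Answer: 286131174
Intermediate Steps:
(-24597 + 3106)*(-40879 + 27565) = -21491*(-13314) = 286131174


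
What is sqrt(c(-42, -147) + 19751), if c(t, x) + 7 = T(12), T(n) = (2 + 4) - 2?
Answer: 2*sqrt(4937) ≈ 140.53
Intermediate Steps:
T(n) = 4 (T(n) = 6 - 2 = 4)
c(t, x) = -3 (c(t, x) = -7 + 4 = -3)
sqrt(c(-42, -147) + 19751) = sqrt(-3 + 19751) = sqrt(19748) = 2*sqrt(4937)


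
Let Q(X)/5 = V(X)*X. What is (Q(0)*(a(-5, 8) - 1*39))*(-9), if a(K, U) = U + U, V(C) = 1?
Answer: 0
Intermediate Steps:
Q(X) = 5*X (Q(X) = 5*(1*X) = 5*X)
a(K, U) = 2*U
(Q(0)*(a(-5, 8) - 1*39))*(-9) = ((5*0)*(2*8 - 1*39))*(-9) = (0*(16 - 39))*(-9) = (0*(-23))*(-9) = 0*(-9) = 0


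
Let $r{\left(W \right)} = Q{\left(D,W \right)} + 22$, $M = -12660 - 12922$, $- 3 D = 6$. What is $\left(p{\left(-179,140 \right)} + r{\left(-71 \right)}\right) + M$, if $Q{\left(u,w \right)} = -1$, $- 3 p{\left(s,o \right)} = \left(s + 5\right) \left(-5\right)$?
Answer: $-25851$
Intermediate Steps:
$D = -2$ ($D = \left(- \frac{1}{3}\right) 6 = -2$)
$p{\left(s,o \right)} = \frac{25}{3} + \frac{5 s}{3}$ ($p{\left(s,o \right)} = - \frac{\left(s + 5\right) \left(-5\right)}{3} = - \frac{\left(5 + s\right) \left(-5\right)}{3} = - \frac{-25 - 5 s}{3} = \frac{25}{3} + \frac{5 s}{3}$)
$M = -25582$
$r{\left(W \right)} = 21$ ($r{\left(W \right)} = -1 + 22 = 21$)
$\left(p{\left(-179,140 \right)} + r{\left(-71 \right)}\right) + M = \left(\left(\frac{25}{3} + \frac{5}{3} \left(-179\right)\right) + 21\right) - 25582 = \left(\left(\frac{25}{3} - \frac{895}{3}\right) + 21\right) - 25582 = \left(-290 + 21\right) - 25582 = -269 - 25582 = -25851$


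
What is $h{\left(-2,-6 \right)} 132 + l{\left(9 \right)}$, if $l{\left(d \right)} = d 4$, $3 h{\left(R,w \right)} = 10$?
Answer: $476$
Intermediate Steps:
$h{\left(R,w \right)} = \frac{10}{3}$ ($h{\left(R,w \right)} = \frac{1}{3} \cdot 10 = \frac{10}{3}$)
$l{\left(d \right)} = 4 d$
$h{\left(-2,-6 \right)} 132 + l{\left(9 \right)} = \frac{10}{3} \cdot 132 + 4 \cdot 9 = 440 + 36 = 476$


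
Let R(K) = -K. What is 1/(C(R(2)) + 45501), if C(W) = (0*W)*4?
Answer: 1/45501 ≈ 2.1978e-5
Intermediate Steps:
C(W) = 0 (C(W) = 0*4 = 0)
1/(C(R(2)) + 45501) = 1/(0 + 45501) = 1/45501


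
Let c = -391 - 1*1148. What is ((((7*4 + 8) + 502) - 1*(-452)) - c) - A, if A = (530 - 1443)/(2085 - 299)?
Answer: 4517707/1786 ≈ 2529.5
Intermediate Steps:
A = -913/1786 ≈ -0.51120
c = -1539 (c = -391 - 1148 = -1539)
((((7*4 + 8) + 502) - 1*(-452)) - c) - A = ((((7*4 + 8) + 502) - 1*(-452)) - 1*(-1539)) - 1*(-913/1786) = ((((28 + 8) + 502) + 452) + 1539) + 913/1786 = (((36 + 502) + 452) + 1539) + 913/1786 = ((538 + 452) + 1539) + 913/1786 = (990 + 1539) + 913/1786 = 2529 + 913/1786 = 4517707/1786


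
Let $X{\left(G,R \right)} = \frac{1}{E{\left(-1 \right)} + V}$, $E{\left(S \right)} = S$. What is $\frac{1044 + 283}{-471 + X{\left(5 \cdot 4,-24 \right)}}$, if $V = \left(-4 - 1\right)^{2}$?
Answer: $- \frac{31848}{11303} \approx -2.8177$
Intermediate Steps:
$V = 25$ ($V = \left(-4 - 1\right)^{2} = \left(-5\right)^{2} = 25$)
$X{\left(G,R \right)} = \frac{1}{24}$ ($X{\left(G,R \right)} = \frac{1}{-1 + 25} = \frac{1}{24}$)
$\frac{1044 + 283}{-471 + X{\left(5 \cdot 4,-24 \right)}} = \frac{1044 + 283}{-471 + \frac{1}{24}} = \frac{1327}{- \frac{11303}{24}} = 1327 \left(- \frac{24}{11303}\right) = - \frac{31848}{11303}$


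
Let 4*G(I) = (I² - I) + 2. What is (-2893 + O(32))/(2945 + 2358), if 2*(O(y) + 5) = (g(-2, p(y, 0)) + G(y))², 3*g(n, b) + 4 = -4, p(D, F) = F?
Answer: 1966969/381816 ≈ 5.1516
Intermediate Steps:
G(I) = ½ - I/4 + I²/4 (G(I) = ((I² - I) + 2)/4 = (2 + I² - I)/4 = ½ - I/4 + I²/4)
g(n, b) = -8/3 (g(n, b) = -4/3 + (⅓)*(-4) = -4/3 - 4/3 = -8/3)
O(y) = -5 + (-13/6 - y/4 + y²/4)²/2 (O(y) = -5 + (-8/3 + (½ - y/4 + y²/4))²/2 = -5 + (-13/6 - y/4 + y²/4)²/2)
(-2893 + O(32))/(2945 + 2358) = (-2893 + (-5 + (26 - 3*32² + 3*32)²/288))/(2945 + 2358) = (-2893 + (-5 + (26 - 3*1024 + 96)²/288))/5303 = (-2893 + (-5 + (26 - 3072 + 96)²/288))*(1/5303) = (-2893 + (-5 + (1/288)*(-2950)²))*(1/5303) = (-2893 + (-5 + (1/288)*8702500))*(1/5303) = (-2893 + (-5 + 2175625/72))*(1/5303) = (-2893 + 2175265/72)*(1/5303) = (1966969/72)*(1/5303) = 1966969/381816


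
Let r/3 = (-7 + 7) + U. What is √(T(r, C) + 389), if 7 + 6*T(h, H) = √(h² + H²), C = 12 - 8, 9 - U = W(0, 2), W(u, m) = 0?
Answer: √(13962 + 6*√745)/6 ≈ 19.809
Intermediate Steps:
U = 9 (U = 9 - 1*0 = 9 + 0 = 9)
C = 4
r = 27 (r = 3*((-7 + 7) + 9) = 3*(0 + 9) = 3*9 = 27)
T(h, H) = -7/6 + √(H² + h²)/6 (T(h, H) = -7/6 + √(h² + H²)/6 = -7/6 + √(H² + h²)/6)
√(T(r, C) + 389) = √((-7/6 + √(4² + 27²)/6) + 389) = √((-7/6 + √(16 + 729)/6) + 389) = √((-7/6 + √745/6) + 389) = √(2327/6 + √745/6)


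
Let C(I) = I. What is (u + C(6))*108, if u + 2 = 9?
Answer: 1404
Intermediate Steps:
u = 7 (u = -2 + 9 = 7)
(u + C(6))*108 = (7 + 6)*108 = 13*108 = 1404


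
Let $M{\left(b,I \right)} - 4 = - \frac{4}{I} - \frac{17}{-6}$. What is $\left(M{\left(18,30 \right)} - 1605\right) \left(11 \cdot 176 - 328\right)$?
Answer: $- \frac{12850332}{5} \approx -2.5701 \cdot 10^{6}$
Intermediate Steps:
$M{\left(b,I \right)} = \frac{41}{6} - \frac{4}{I}$ ($M{\left(b,I \right)} = 4 - \left(- \frac{17}{6} + \frac{4}{I}\right) = 4 + \left(- \frac{4}{I} + \frac{17}{6}\right) = 4 + \left(\frac{17}{6} - \frac{4}{I}\right) = \frac{41}{6} - \frac{4}{I}$)
$\left(M{\left(18,30 \right)} - 1605\right) \left(11 \cdot 176 - 328\right) = \left(\left(\frac{41}{6} - \frac{4}{30}\right) - 1605\right) \left(11 \cdot 176 - 328\right) = \left(\left(\frac{41}{6} - \frac{2}{15}\right) - 1605\right) \left(1936 - 328\right) = \left(\left(\frac{41}{6} - \frac{2}{15}\right) - 1605\right) 1608 = \left(\frac{67}{10} - 1605\right) 1608 = \left(- \frac{15983}{10}\right) 1608 = - \frac{12850332}{5}$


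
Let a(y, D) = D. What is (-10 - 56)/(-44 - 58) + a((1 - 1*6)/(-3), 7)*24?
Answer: 2867/17 ≈ 168.65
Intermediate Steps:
(-10 - 56)/(-44 - 58) + a((1 - 1*6)/(-3), 7)*24 = (-10 - 56)/(-44 - 58) + 7*24 = -66/(-102) + 168 = -66*(-1/102) + 168 = 11/17 + 168 = 2867/17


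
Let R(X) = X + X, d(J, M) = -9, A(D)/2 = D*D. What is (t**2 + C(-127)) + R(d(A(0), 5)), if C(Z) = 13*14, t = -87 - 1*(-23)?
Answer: 4260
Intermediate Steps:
A(D) = 2*D**2 (A(D) = 2*(D*D) = 2*D**2)
t = -64 (t = -87 + 23 = -64)
R(X) = 2*X
C(Z) = 182
(t**2 + C(-127)) + R(d(A(0), 5)) = ((-64)**2 + 182) + 2*(-9) = (4096 + 182) - 18 = 4278 - 18 = 4260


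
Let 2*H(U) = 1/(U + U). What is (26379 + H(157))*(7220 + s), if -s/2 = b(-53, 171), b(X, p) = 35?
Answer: 59223496475/314 ≈ 1.8861e+8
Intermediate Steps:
H(U) = 1/(4*U) (H(U) = 1/(2*(U + U)) = 1/(2*((2*U))) = (1/(2*U))/2 = 1/(4*U))
s = -70 (s = -2*35 = -70)
(26379 + H(157))*(7220 + s) = (26379 + (¼)/157)*(7220 - 70) = (26379 + (¼)*(1/157))*7150 = (26379 + 1/628)*7150 = (16566013/628)*7150 = 59223496475/314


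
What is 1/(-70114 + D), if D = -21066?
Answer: -1/91180 ≈ -1.0967e-5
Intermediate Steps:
1/(-70114 + D) = 1/(-70114 - 21066) = 1/(-91180) = -1/91180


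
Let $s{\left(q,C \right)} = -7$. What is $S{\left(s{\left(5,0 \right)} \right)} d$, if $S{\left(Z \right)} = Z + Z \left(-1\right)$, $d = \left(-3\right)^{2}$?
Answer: $0$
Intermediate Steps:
$d = 9$
$S{\left(Z \right)} = 0$ ($S{\left(Z \right)} = Z - Z = 0$)
$S{\left(s{\left(5,0 \right)} \right)} d = 0 \cdot 9 = 0$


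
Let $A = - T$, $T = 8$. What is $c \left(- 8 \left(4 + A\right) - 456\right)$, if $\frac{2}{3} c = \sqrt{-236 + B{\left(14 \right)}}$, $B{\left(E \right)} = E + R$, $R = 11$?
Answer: $- 636 i \sqrt{211} \approx - 9238.4 i$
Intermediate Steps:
$B{\left(E \right)} = 11 + E$ ($B{\left(E \right)} = E + 11 = 11 + E$)
$A = -8$ ($A = \left(-1\right) 8 = -8$)
$c = \frac{3 i \sqrt{211}}{2}$ ($c = \frac{3 \sqrt{-236 + \left(11 + 14\right)}}{2} = \frac{3 \sqrt{-236 + 25}}{2} = \frac{3 \sqrt{-211}}{2} = \frac{3 i \sqrt{211}}{2} \approx 21.789 i$)
$c \left(- 8 \left(4 + A\right) - 456\right) = \frac{3 i \sqrt{211}}{2} \left(- 8 \left(4 - 8\right) - 456\right) = \frac{3 i \sqrt{211}}{2} \left(\left(-8\right) \left(-4\right) - 456\right) = \frac{3 i \sqrt{211}}{2} \left(32 - 456\right) = \frac{3 i \sqrt{211}}{2} \left(-424\right) = - 636 i \sqrt{211}$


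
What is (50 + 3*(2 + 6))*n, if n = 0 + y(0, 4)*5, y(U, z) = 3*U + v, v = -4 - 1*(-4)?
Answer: 0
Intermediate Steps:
v = 0 (v = -4 + 4 = 0)
y(U, z) = 3*U (y(U, z) = 3*U + 0 = 3*U)
n = 0 (n = 0 + (3*0)*5 = 0 + 0*5 = 0 + 0 = 0)
(50 + 3*(2 + 6))*n = (50 + 3*(2 + 6))*0 = (50 + 3*8)*0 = (50 + 24)*0 = 74*0 = 0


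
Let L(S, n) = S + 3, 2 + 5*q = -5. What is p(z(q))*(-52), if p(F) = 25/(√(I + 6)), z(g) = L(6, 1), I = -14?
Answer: 325*I*√2 ≈ 459.62*I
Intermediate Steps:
q = -7/5 (q = -⅖ + (⅕)*(-5) = -⅖ - 1 = -7/5 ≈ -1.4000)
L(S, n) = 3 + S
z(g) = 9 (z(g) = 3 + 6 = 9)
p(F) = -25*I*√2/4 (p(F) = 25/(√(-14 + 6)) = 25/(√(-8)) = 25/((2*I*√2)) = 25*(-I*√2/4) = -25*I*√2/4)
p(z(q))*(-52) = -25*I*√2/4*(-52) = 325*I*√2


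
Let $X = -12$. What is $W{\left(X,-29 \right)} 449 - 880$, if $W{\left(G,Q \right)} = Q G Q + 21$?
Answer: $-4522759$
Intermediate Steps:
$W{\left(G,Q \right)} = 21 + G Q^{2}$ ($W{\left(G,Q \right)} = G Q Q + 21 = G Q^{2} + 21 = 21 + G Q^{2}$)
$W{\left(X,-29 \right)} 449 - 880 = \left(21 - 12 \left(-29\right)^{2}\right) 449 - 880 = \left(21 - 10092\right) 449 - 880 = \left(-10071\right) 449 - 880 = -4521879 - 880 = -4522759$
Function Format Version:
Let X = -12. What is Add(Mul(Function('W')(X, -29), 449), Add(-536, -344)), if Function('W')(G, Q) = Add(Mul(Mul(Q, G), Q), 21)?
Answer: -4522759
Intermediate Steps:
Function('W')(G, Q) = Add(21, Mul(G, Pow(Q, 2))) (Function('W')(G, Q) = Add(Mul(Mul(G, Q), Q), 21) = Add(Mul(G, Pow(Q, 2)), 21) = Add(21, Mul(G, Pow(Q, 2))))
Add(Mul(Function('W')(X, -29), 449), Add(-536, -344)) = Add(Mul(Add(21, Mul(-12, Pow(-29, 2))), 449), Add(-536, -344)) = Add(Mul(Add(21, Mul(-12, 841)), 449), -880) = Add(Mul(Add(21, -10092), 449), -880) = Add(Mul(-10071, 449), -880) = Add(-4521879, -880) = -4522759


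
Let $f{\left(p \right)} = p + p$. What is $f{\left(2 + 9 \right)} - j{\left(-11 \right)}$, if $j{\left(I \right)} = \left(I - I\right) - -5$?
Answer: $17$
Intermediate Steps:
$f{\left(p \right)} = 2 p$
$j{\left(I \right)} = 5$ ($j{\left(I \right)} = 0 + 5 = 5$)
$f{\left(2 + 9 \right)} - j{\left(-11 \right)} = 2 \left(2 + 9\right) - 5 = 2 \cdot 11 - 5 = 22 - 5 = 17$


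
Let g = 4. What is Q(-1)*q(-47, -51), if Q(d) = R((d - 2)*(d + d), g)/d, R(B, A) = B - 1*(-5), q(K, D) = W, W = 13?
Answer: -143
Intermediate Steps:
q(K, D) = 13
R(B, A) = 5 + B (R(B, A) = B + 5 = 5 + B)
Q(d) = (5 + 2*d*(-2 + d))/d (Q(d) = (5 + (d - 2)*(d + d))/d = (5 + (-2 + d)*(2*d))/d = (5 + 2*d*(-2 + d))/d)
Q(-1)*q(-47, -51) = (-4 + 2*(-1) + 5/(-1))*13 = (-4 - 2 + 5*(-1))*13 = (-4 - 2 - 5)*13 = -11*13 = -143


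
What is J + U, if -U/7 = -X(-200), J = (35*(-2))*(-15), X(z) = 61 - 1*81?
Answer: 910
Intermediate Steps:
X(z) = -20 (X(z) = 61 - 81 = -20)
J = 1050 (J = -70*(-15) = 1050)
U = -140 (U = -(-7)*(-20) = -7*20 = -140)
J + U = 1050 - 140 = 910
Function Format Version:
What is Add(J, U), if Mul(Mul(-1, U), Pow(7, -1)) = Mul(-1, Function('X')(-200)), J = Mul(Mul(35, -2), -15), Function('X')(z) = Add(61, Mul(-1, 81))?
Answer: 910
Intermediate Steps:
Function('X')(z) = -20 (Function('X')(z) = Add(61, -81) = -20)
J = 1050 (J = Mul(-70, -15) = 1050)
U = -140 (U = Mul(-7, Mul(-1, -20)) = Mul(-7, 20) = -140)
Add(J, U) = Add(1050, -140) = 910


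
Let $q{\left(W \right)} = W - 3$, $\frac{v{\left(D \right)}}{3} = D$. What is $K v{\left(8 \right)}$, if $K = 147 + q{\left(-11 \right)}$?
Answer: $3192$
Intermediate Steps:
$v{\left(D \right)} = 3 D$
$q{\left(W \right)} = -3 + W$ ($q{\left(W \right)} = W + \left(0 - 3\right) = W - 3 = -3 + W$)
$K = 133$ ($K = 147 - 14 = 133$)
$K v{\left(8 \right)} = 133 \cdot 3 \cdot 8 = 133 \cdot 24 = 3192$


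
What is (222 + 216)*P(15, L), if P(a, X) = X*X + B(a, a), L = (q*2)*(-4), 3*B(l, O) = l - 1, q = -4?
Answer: 450556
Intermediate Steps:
B(l, O) = -⅓ + l/3 (B(l, O) = (l - 1)/3 = (-1 + l)/3 = -⅓ + l/3)
L = 32 (L = -4*2*(-4) = -8*(-4) = 32)
P(a, X) = -⅓ + X² + a/3 (P(a, X) = X*X + (-⅓ + a/3) = X² + (-⅓ + a/3) = -⅓ + X² + a/3)
(222 + 216)*P(15, L) = (222 + 216)*(-⅓ + 32² + (⅓)*15) = 438*(-⅓ + 1024 + 5) = 438*(3086/3) = 450556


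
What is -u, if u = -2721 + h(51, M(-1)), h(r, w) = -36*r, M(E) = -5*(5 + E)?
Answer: 4557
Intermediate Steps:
M(E) = -25 - 5*E
u = -4557 (u = -2721 - 36*51 = -2721 - 1836 = -4557)
-u = -1*(-4557) = 4557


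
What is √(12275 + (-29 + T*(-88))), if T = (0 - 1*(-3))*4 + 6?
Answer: √10662 ≈ 103.26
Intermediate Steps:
T = 18 (T = (0 + 3)*4 + 6 = 3*4 + 6 = 12 + 6 = 18)
√(12275 + (-29 + T*(-88))) = √(12275 + (-29 + 18*(-88))) = √(12275 + (-29 - 1584)) = √(12275 - 1613) = √10662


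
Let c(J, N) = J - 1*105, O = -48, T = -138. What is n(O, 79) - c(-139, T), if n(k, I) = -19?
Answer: 225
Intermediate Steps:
c(J, N) = -105 + J (c(J, N) = J - 105 = -105 + J)
n(O, 79) - c(-139, T) = -19 - (-105 - 139) = -19 - 1*(-244) = -19 + 244 = 225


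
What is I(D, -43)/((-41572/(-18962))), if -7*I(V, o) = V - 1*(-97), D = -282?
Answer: 92315/7658 ≈ 12.055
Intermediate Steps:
I(V, o) = -97/7 - V/7 (I(V, o) = -(V - 1*(-97))/7 = -(V + 97)/7 = -(97 + V)/7 = -97/7 - V/7)
I(D, -43)/((-41572/(-18962))) = (-97/7 - ⅐*(-282))/((-41572/(-18962))) = (-97/7 + 282/7)/((-41572*(-1/18962))) = 185/(7*(1094/499)) = (185/7)*(499/1094) = 92315/7658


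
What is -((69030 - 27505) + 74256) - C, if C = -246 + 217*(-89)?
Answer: -96222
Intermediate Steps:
C = -19559 (C = -246 - 19313 = -19559)
-((69030 - 27505) + 74256) - C = -((69030 - 27505) + 74256) - 1*(-19559) = -(41525 + 74256) + 19559 = -1*115781 + 19559 = -115781 + 19559 = -96222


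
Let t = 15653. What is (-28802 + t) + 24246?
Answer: 11097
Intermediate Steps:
(-28802 + t) + 24246 = (-28802 + 15653) + 24246 = -13149 + 24246 = 11097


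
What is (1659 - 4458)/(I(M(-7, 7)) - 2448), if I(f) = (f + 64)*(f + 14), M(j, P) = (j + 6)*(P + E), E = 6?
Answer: 933/799 ≈ 1.1677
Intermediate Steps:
M(j, P) = (6 + P)*(6 + j) (M(j, P) = (j + 6)*(P + 6) = (6 + j)*(6 + P) = (6 + P)*(6 + j))
I(f) = (14 + f)*(64 + f) (I(f) = (64 + f)*(14 + f) = (14 + f)*(64 + f))
(1659 - 4458)/(I(M(-7, 7)) - 2448) = (1659 - 4458)/((896 + (36 + 6*7 + 6*(-7) + 7*(-7))² + 78*(36 + 6*7 + 6*(-7) + 7*(-7))) - 2448) = -2799/((896 + (36 + 42 - 42 - 49)² + 78*(36 + 42 - 42 - 49)) - 2448) = -2799/((896 + (-13)² + 78*(-13)) - 2448) = -2799/((896 + 169 - 1014) - 2448) = -2799/(51 - 2448) = -2799/(-2397) = -2799*(-1/2397) = 933/799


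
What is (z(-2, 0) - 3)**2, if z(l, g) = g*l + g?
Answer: 9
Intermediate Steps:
z(l, g) = g + g*l
(z(-2, 0) - 3)**2 = (0*(1 - 2) - 3)**2 = (0*(-1) - 3)**2 = (0 - 3)**2 = (-3)**2 = 9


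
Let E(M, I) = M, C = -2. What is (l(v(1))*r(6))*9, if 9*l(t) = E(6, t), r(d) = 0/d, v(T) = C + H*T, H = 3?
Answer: 0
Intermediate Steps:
v(T) = -2 + 3*T
r(d) = 0
l(t) = 2/3 (l(t) = (1/9)*6 = 2/3)
(l(v(1))*r(6))*9 = ((2/3)*0)*9 = 0*9 = 0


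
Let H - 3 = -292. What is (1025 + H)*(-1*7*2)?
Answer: -10304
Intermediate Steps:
H = -289 (H = 3 - 292 = -289)
(1025 + H)*(-1*7*2) = (1025 - 289)*(-1*7*2) = 736*(-7*2) = 736*(-14) = -10304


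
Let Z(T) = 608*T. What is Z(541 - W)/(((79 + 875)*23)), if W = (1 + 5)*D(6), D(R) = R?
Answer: 153520/10971 ≈ 13.993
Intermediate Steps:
W = 36 (W = (1 + 5)*6 = 6*6 = 36)
Z(541 - W)/(((79 + 875)*23)) = (608*(541 - 1*36))/(((79 + 875)*23)) = (608*(541 - 36))/((954*23)) = (608*505)/21942 = 307040*(1/21942) = 153520/10971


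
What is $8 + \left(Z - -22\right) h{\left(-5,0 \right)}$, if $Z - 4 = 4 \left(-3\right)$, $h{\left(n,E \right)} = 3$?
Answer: $50$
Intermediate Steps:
$Z = -8$ ($Z = 4 + 4 \left(-3\right) = 4 - 12 = -8$)
$8 + \left(Z - -22\right) h{\left(-5,0 \right)} = 8 + \left(-8 - -22\right) 3 = 8 + \left(-8 + 22\right) 3 = 8 + 14 \cdot 3 = 8 + 42 = 50$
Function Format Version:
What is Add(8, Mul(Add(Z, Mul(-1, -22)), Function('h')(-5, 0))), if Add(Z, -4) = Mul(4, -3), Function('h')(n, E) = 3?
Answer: 50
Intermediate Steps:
Z = -8 (Z = Add(4, Mul(4, -3)) = Add(4, -12) = -8)
Add(8, Mul(Add(Z, Mul(-1, -22)), Function('h')(-5, 0))) = Add(8, Mul(Add(-8, Mul(-1, -22)), 3)) = Add(8, Mul(Add(-8, 22), 3)) = Add(8, Mul(14, 3)) = Add(8, 42) = 50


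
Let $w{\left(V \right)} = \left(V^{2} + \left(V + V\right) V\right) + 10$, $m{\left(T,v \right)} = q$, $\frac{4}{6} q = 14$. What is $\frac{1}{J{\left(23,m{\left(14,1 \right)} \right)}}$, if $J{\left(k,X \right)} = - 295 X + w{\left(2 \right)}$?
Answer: $- \frac{1}{6173} \approx -0.000162$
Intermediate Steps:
$q = 21$ ($q = \frac{3}{2} \cdot 14 = 21$)
$m{\left(T,v \right)} = 21$
$w{\left(V \right)} = 10 + 3 V^{2}$ ($w{\left(V \right)} = \left(V^{2} + 2 V V\right) + 10 = \left(V^{2} + 2 V^{2}\right) + 10 = 3 V^{2} + 10 = 10 + 3 V^{2}$)
$J{\left(k,X \right)} = 22 - 295 X$ ($J{\left(k,X \right)} = - 295 X + \left(10 + 3 \cdot 2^{2}\right) = - 295 X + \left(10 + 3 \cdot 4\right) = - 295 X + \left(10 + 12\right) = - 295 X + 22 = 22 - 295 X$)
$\frac{1}{J{\left(23,m{\left(14,1 \right)} \right)}} = \frac{1}{22 - 6195} = \frac{1}{-6173} = - \frac{1}{6173}$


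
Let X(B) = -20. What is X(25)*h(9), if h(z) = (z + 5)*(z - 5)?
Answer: -1120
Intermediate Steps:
h(z) = (-5 + z)*(5 + z) (h(z) = (5 + z)*(-5 + z) = (-5 + z)*(5 + z))
X(25)*h(9) = -20*(-25 + 9**2) = -20*(-25 + 81) = -20*56 = -1120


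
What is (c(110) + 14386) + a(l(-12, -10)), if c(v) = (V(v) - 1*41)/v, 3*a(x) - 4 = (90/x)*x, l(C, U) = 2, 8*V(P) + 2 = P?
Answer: 173005/12 ≈ 14417.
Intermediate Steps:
V(P) = -¼ + P/8
a(x) = 94/3 (a(x) = 4/3 + ((90/x)*x)/3 = 4/3 + (⅓)*90 = 4/3 + 30 = 94/3)
c(v) = (-165/4 + v/8)/v (c(v) = ((-¼ + v/8) - 1*41)/v = ((-¼ + v/8) - 41)/v = (-165/4 + v/8)/v)
(c(110) + 14386) + a(l(-12, -10)) = ((⅛)*(-330 + 110)/110 + 14386) + 94/3 = ((⅛)*(1/110)*(-220) + 14386) + 94/3 = (-¼ + 14386) + 94/3 = 57543/4 + 94/3 = 173005/12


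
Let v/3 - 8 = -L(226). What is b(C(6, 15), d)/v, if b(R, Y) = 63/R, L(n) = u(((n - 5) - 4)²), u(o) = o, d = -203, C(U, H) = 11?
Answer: -21/517891 ≈ -4.0549e-5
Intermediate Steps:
L(n) = (-9 + n)² (L(n) = ((n - 5) - 4)² = ((-5 + n) - 4)² = (-9 + n)²)
v = -141243 (v = 24 + 3*(-(-9 + 226)²) = 24 + 3*(-1*217²) = 24 + 3*(-1*47089) = 24 + 3*(-47089) = 24 - 141267 = -141243)
b(C(6, 15), d)/v = (63/11)/(-141243) = (63*(1/11))*(-1/141243) = (63/11)*(-1/141243) = -21/517891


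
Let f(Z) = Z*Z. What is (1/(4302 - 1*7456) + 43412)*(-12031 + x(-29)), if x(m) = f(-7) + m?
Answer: -1644563499917/3154 ≈ -5.2142e+8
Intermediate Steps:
f(Z) = Z**2
x(m) = 49 + m (x(m) = (-7)**2 + m = 49 + m)
(1/(4302 - 1*7456) + 43412)*(-12031 + x(-29)) = (1/(4302 - 1*7456) + 43412)*(-12031 + (49 - 29)) = (1/(4302 - 7456) + 43412)*(-12031 + 20) = (1/(-3154) + 43412)*(-12011) = (-1/3154 + 43412)*(-12011) = (136921447/3154)*(-12011) = -1644563499917/3154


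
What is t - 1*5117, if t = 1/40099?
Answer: -205186582/40099 ≈ -5117.0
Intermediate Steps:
t = 1/40099 ≈ 2.4938e-5
t - 1*5117 = 1/40099 - 1*5117 = 1/40099 - 5117 = -205186582/40099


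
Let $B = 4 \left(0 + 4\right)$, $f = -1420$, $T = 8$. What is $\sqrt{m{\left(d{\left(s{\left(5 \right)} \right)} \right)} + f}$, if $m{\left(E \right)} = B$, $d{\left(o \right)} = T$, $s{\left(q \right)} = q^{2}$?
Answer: $6 i \sqrt{39} \approx 37.47 i$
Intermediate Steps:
$B = 16$ ($B = 4 \cdot 4 = 16$)
$d{\left(o \right)} = 8$
$m{\left(E \right)} = 16$
$\sqrt{m{\left(d{\left(s{\left(5 \right)} \right)} \right)} + f} = \sqrt{16 - 1420} = \sqrt{-1404} = 6 i \sqrt{39}$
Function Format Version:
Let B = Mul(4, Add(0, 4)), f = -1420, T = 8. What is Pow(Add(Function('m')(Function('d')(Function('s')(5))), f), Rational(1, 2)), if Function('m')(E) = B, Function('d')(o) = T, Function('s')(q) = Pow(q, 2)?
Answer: Mul(6, I, Pow(39, Rational(1, 2))) ≈ Mul(37.470, I)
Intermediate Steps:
B = 16 (B = Mul(4, 4) = 16)
Function('d')(o) = 8
Function('m')(E) = 16
Pow(Add(Function('m')(Function('d')(Function('s')(5))), f), Rational(1, 2)) = Pow(Add(16, -1420), Rational(1, 2)) = Pow(-1404, Rational(1, 2)) = Mul(6, I, Pow(39, Rational(1, 2)))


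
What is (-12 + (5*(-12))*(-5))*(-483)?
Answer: -139104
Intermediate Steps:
(-12 + (5*(-12))*(-5))*(-483) = (-12 - 60*(-5))*(-483) = (-12 + 300)*(-483) = 288*(-483) = -139104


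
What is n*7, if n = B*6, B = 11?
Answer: 462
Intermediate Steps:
n = 66 (n = 11*6 = 66)
n*7 = 66*7 = 462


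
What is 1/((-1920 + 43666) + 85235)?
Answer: 1/126981 ≈ 7.8752e-6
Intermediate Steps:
1/((-1920 + 43666) + 85235) = 1/(41746 + 85235) = 1/126981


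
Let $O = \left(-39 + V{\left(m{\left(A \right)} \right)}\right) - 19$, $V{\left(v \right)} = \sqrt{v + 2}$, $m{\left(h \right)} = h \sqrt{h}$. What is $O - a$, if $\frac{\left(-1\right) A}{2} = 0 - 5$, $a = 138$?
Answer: $-196 + \sqrt{2 + 10 \sqrt{10}} \approx -190.2$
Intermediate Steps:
$A = 10$ ($A = - 2 \left(0 - 5\right) = \left(-2\right) \left(-5\right) = 10$)
$m{\left(h \right)} = h^{\frac{3}{2}}$
$V{\left(v \right)} = \sqrt{2 + v}$
$O = -58 + \sqrt{2 + 10 \sqrt{10}}$ ($O = \left(-39 + \sqrt{2 + 10^{\frac{3}{2}}}\right) - 19 = \left(-39 + \sqrt{2 + 10 \sqrt{10}}\right) - 19 = -58 + \sqrt{2 + 10 \sqrt{10}} \approx -52.201$)
$O - a = \left(-58 + \sqrt{2 + 10 \sqrt{10}}\right) - 138 = -196 + \sqrt{2 + 10 \sqrt{10}}$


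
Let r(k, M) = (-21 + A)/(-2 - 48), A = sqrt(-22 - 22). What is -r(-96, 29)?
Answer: -21/50 + I*sqrt(11)/25 ≈ -0.42 + 0.13266*I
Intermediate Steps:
A = 2*I*sqrt(11) (A = sqrt(-44) = 2*I*sqrt(11) ≈ 6.6332*I)
r(k, M) = 21/50 - I*sqrt(11)/25 (r(k, M) = (-21 + 2*I*sqrt(11))/(-2 - 48) = (-21 + 2*I*sqrt(11))/(-50) = (-21 + 2*I*sqrt(11))*(-1/50) = 21/50 - I*sqrt(11)/25)
-r(-96, 29) = -(21/50 - I*sqrt(11)/25) = -21/50 + I*sqrt(11)/25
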